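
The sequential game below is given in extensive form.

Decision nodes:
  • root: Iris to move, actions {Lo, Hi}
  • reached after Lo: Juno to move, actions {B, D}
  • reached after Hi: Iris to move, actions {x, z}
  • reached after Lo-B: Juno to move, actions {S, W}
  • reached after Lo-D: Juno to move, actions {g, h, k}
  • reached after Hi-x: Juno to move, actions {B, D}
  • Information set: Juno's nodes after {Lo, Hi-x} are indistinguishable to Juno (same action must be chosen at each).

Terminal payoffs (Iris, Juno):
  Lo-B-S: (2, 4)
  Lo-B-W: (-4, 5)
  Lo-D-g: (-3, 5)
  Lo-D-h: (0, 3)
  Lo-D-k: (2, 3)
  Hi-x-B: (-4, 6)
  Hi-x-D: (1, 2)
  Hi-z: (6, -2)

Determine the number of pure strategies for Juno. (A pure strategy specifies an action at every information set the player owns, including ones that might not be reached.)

12

Juno owns the information set {Lo, Hi-x} with actions {B, D} — two choices.
Juno owns the node after Lo-B with actions {S, W} — two choices.
Juno owns the node after Lo-D with actions {g, h, k} — three choices.
A pure strategy fixes one action at each information set independently, so the count is the product 2 × 2 × 3 = 12.
(For reference, Iris has 4 pure strategies, giving a 12×4 normal-form matrix.)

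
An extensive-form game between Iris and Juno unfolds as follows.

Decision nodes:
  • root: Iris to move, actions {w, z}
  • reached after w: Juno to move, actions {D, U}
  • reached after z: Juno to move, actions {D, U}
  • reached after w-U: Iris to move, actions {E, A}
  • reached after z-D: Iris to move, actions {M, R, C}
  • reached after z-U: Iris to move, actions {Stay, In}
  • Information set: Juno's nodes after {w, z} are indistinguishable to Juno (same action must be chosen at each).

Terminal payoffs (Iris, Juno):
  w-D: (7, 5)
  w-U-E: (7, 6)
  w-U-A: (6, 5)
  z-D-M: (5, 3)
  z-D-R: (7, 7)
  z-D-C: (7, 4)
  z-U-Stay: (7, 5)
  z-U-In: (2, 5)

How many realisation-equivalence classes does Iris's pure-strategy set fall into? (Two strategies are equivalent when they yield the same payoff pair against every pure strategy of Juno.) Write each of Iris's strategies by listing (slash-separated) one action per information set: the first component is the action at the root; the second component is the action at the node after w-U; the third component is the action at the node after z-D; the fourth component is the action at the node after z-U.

Iris has 24 pure strategies: w/E/M/Stay, w/E/M/In, w/E/R/Stay, w/E/R/In, w/E/C/Stay, w/E/C/In, w/A/M/Stay, w/A/M/In, w/A/R/Stay, w/A/R/In, w/A/C/Stay, w/A/C/In, z/E/M/Stay, z/E/M/In, z/E/R/Stay, z/E/R/In, z/E/C/Stay, z/E/C/In, z/A/M/Stay, z/A/M/In, z/A/R/Stay, z/A/R/In, z/A/C/Stay, z/A/C/In. Columns: D, U.
{w/E/M/Stay, w/E/M/In, w/E/R/Stay, w/E/R/In, w/E/C/Stay, w/E/C/In} → row (7,5) (7,6)
{w/A/M/Stay, w/A/M/In, w/A/R/Stay, w/A/R/In, w/A/C/Stay, w/A/C/In} → row (7,5) (6,5)
{z/E/M/Stay, z/A/M/Stay} → row (5,3) (7,5)
{z/E/M/In, z/A/M/In} → row (5,3) (2,5)
{z/E/R/Stay, z/A/R/Stay} → row (7,7) (7,5)
{z/E/R/In, z/A/R/In} → row (7,7) (2,5)
{z/E/C/Stay, z/A/C/Stay} → row (7,4) (7,5)
{z/E/C/In, z/A/C/In} → row (7,4) (2,5)
That's 8 distinct rows out of 24 strategies.

8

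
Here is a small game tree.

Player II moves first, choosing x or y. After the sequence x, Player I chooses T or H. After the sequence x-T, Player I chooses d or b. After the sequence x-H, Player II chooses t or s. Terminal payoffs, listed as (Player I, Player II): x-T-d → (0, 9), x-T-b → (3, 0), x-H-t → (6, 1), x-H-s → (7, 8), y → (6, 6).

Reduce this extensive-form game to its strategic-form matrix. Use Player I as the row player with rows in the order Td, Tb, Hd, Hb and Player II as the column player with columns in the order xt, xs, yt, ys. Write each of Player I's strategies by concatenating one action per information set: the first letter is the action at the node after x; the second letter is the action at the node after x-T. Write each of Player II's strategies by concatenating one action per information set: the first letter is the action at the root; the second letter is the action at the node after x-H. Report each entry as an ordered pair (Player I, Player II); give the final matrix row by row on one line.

Td: (0,9) (0,9) (6,6) (6,6) | Tb: (3,0) (3,0) (6,6) (6,6) | Hd: (6,1) (7,8) (6,6) (6,6) | Hb: (6,1) (7,8) (6,6) (6,6)

Row Td: xt→(0,9), xs→(0,9), yt→(6,6), ys→(6,6)
Row Tb: xt→(3,0), xs→(3,0), yt→(6,6), ys→(6,6)
Row Hd: xt→(6,1), xs→(7,8), yt→(6,6), ys→(6,6)
Row Hb: xt→(6,1), xs→(7,8), yt→(6,6), ys→(6,6)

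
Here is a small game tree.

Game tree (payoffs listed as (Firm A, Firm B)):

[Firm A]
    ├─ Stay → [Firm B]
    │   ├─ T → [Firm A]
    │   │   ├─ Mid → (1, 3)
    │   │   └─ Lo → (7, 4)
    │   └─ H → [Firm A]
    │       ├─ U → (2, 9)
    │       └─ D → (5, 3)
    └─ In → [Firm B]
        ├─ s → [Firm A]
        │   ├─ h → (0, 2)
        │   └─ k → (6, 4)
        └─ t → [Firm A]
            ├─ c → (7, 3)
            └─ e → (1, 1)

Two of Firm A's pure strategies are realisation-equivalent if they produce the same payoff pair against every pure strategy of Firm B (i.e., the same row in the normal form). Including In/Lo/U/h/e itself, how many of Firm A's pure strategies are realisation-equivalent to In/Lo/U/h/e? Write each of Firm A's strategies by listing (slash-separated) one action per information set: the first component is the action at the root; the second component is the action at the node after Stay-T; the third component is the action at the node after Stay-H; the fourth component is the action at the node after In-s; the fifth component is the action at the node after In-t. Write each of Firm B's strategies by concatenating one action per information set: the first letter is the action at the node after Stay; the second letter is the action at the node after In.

4

Row for In/Lo/U/h/e (columns Ts, Tt, Hs, Ht): (0,2) (1,1) (0,2) (1,1).
Under In/Lo/U/h/e, Firm A's choice at the node after Stay-T and at the node after Stay-H can never be reached regardless of what Firm B does, so varying those choices leaves every outcome unchanged.
Holding the reachable choices fixed and varying the unreachable ones freely already gives 2 × 2 = 4 equivalent strategies.
No other strategy reproduces this row, so those 4 are the full class: In/Mid/U/h/e, In/Mid/D/h/e, In/Lo/U/h/e, In/Lo/D/h/e.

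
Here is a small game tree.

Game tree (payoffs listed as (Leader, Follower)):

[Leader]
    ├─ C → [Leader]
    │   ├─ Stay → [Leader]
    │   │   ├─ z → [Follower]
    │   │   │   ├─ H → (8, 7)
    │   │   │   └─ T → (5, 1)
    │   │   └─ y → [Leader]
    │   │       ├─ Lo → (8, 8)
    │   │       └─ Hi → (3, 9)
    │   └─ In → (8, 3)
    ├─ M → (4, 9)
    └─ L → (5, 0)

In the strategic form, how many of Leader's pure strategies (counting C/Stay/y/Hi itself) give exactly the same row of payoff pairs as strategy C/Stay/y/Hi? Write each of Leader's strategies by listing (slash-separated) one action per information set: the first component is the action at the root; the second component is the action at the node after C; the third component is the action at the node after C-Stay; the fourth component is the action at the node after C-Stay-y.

1

Row for C/Stay/y/Hi (columns H, T): (3,9) (3,9).
Every one of Leader's information sets is on the play path for some reply by Follower when Leader follows C/Stay/y/Hi.
Changing the action at any of them therefore changes at least one column, so only C/Stay/y/Hi itself gives this row.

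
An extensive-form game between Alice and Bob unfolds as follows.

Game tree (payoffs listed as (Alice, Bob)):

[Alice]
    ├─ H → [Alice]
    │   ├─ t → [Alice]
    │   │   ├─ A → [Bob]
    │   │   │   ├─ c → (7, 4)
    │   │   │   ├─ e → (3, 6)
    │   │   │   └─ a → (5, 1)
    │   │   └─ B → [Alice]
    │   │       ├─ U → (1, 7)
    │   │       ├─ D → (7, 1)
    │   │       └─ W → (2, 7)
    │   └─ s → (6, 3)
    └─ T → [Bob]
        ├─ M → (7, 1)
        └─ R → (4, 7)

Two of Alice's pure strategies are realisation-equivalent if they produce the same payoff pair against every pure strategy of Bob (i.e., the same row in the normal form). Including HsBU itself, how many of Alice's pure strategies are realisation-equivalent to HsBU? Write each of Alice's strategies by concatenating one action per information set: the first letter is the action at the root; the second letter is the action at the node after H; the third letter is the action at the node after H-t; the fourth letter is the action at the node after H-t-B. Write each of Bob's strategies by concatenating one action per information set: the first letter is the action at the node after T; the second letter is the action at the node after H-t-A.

Row for HsBU (columns Mc, Me, Ma, Rc, Re, Ra): (6,3) (6,3) (6,3) (6,3) (6,3) (6,3).
Under HsBU, Alice's choice at the node after H-t and at the node after H-t-B can never be reached regardless of what Bob does, so varying those choices leaves every outcome unchanged.
Holding the reachable choices fixed and varying the unreachable ones freely already gives 2 × 3 = 6 equivalent strategies.
No other strategy reproduces this row, so those 6 are the full class: HsAU, HsAD, HsAW, HsBU, HsBD, HsBW.

6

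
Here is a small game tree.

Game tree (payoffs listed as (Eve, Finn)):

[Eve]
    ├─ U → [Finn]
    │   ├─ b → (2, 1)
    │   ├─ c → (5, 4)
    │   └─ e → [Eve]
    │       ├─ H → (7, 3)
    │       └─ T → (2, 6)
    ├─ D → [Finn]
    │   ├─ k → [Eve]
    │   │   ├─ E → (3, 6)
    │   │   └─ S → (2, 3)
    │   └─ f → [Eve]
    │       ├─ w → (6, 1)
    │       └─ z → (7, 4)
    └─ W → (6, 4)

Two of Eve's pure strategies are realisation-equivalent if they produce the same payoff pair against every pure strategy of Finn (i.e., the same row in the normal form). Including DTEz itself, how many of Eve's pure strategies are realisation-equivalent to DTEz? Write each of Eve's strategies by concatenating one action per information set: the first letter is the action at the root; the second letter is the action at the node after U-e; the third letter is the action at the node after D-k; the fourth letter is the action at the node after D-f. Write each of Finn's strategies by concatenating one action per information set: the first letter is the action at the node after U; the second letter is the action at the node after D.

Row for DTEz (columns bk, bf, ck, cf, ek, ef): (3,6) (7,4) (3,6) (7,4) (3,6) (7,4).
Under DTEz, Eve's choice at the node after U-e can never be reached regardless of what Finn does, so varying those choices leaves every outcome unchanged.
Holding the reachable choices fixed and varying the unreachable one freely already gives 2 equivalent strategies.
No other strategy reproduces this row, so those 2 are the full class: DHEz, DTEz.

2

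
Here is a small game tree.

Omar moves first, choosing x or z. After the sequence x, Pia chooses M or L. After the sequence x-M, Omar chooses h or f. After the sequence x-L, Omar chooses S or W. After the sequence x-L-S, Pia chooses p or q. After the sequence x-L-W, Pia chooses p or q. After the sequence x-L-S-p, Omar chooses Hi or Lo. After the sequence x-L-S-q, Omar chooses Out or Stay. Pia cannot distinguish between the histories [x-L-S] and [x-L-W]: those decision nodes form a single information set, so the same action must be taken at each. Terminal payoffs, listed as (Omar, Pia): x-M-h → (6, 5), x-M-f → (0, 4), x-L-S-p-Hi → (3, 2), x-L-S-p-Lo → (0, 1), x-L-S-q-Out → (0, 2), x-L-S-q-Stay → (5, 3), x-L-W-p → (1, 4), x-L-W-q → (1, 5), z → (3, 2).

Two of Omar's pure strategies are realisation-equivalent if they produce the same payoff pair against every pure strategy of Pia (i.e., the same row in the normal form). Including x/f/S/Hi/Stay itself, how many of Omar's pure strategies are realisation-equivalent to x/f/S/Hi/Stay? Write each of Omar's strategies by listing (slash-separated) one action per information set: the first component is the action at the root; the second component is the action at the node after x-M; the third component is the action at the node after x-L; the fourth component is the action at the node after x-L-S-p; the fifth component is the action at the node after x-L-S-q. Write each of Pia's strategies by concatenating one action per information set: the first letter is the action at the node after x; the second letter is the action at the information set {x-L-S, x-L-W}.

Row for x/f/S/Hi/Stay (columns Mp, Mq, Lp, Lq): (0,4) (0,4) (3,2) (5,3).
Every one of Omar's information sets is on the play path for some reply by Pia when Omar follows x/f/S/Hi/Stay.
Changing the action at any of them therefore changes at least one column, so only x/f/S/Hi/Stay itself gives this row.

1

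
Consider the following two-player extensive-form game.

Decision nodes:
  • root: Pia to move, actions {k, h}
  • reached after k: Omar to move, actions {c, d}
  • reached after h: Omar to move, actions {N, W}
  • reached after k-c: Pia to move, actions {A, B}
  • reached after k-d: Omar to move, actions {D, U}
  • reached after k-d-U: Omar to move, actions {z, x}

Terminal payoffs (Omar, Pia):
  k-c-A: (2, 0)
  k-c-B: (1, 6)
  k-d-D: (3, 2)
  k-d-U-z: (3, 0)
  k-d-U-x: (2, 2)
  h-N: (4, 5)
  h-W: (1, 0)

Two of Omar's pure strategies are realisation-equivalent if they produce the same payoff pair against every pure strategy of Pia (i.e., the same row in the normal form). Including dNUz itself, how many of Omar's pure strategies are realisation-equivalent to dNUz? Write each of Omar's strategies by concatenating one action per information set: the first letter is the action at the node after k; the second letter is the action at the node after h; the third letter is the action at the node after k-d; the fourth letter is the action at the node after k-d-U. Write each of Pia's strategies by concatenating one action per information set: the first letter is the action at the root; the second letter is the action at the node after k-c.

1

Row for dNUz (columns kA, kB, hA, hB): (3,0) (3,0) (4,5) (4,5).
Every one of Omar's information sets is on the play path for some reply by Pia when Omar follows dNUz.
Changing the action at any of them therefore changes at least one column, so only dNUz itself gives this row.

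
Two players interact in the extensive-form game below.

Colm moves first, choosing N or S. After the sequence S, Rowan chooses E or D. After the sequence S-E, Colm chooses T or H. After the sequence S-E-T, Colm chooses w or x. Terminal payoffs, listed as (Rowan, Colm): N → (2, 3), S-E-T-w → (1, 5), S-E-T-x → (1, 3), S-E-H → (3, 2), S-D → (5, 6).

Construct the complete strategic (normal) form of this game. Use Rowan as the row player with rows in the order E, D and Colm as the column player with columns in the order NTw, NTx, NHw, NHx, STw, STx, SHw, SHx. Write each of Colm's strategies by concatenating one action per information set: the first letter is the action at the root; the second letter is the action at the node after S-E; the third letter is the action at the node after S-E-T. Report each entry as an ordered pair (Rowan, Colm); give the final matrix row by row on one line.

          NTw      NTx      NHw      NHx      STw      STx      SHw      SHx
   E    (2,3)    (2,3)    (2,3)    (2,3)    (1,5)    (1,3)    (3,2)    (3,2)
   D    (2,3)    (2,3)    (2,3)    (2,3)    (5,6)    (5,6)    (5,6)    (5,6)

E: (2,3) (2,3) (2,3) (2,3) (1,5) (1,3) (3,2) (3,2) | D: (2,3) (2,3) (2,3) (2,3) (5,6) (5,6) (5,6) (5,6)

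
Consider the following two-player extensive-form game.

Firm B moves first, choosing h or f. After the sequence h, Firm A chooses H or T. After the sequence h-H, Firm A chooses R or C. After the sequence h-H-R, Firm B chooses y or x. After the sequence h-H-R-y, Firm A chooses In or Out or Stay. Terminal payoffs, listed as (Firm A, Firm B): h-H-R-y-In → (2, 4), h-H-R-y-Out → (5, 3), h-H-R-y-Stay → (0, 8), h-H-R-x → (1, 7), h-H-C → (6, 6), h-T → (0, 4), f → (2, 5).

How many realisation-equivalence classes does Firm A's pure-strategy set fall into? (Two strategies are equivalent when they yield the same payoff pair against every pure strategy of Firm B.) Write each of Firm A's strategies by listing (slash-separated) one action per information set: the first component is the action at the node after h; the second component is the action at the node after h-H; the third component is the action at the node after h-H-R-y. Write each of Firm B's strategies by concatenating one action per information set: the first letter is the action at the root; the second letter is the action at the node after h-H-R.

Firm A has 12 pure strategies: H/R/In, H/R/Out, H/R/Stay, H/C/In, H/C/Out, H/C/Stay, T/R/In, T/R/Out, T/R/Stay, T/C/In, T/C/Out, T/C/Stay. Columns: hy, hx, fy, fx.
{H/R/In} → row (2,4) (1,7) (2,5) (2,5)
{H/R/Out} → row (5,3) (1,7) (2,5) (2,5)
{H/R/Stay} → row (0,8) (1,7) (2,5) (2,5)
{H/C/In, H/C/Out, H/C/Stay} → row (6,6) (6,6) (2,5) (2,5)
{T/R/In, T/R/Out, T/R/Stay, T/C/In, T/C/Out, T/C/Stay} → row (0,4) (0,4) (2,5) (2,5)
That's 5 distinct rows out of 12 strategies.

5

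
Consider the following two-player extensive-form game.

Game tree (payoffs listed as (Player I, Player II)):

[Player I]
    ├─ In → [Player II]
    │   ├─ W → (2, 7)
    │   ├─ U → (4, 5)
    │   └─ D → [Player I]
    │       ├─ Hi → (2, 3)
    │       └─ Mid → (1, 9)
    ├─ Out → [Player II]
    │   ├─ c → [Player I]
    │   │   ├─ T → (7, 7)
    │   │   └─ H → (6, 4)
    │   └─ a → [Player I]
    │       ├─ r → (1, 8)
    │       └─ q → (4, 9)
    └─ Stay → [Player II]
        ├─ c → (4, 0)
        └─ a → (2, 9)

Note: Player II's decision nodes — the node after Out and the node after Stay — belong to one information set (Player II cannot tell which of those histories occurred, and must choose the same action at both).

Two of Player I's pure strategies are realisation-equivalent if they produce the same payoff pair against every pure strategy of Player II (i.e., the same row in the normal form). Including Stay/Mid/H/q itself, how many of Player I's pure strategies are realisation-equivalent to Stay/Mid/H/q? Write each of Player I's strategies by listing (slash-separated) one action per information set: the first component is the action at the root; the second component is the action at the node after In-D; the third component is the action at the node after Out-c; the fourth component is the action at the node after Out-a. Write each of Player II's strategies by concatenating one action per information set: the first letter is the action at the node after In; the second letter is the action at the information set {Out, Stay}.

Row for Stay/Mid/H/q (columns Wc, Wa, Uc, Ua, Dc, Da): (4,0) (2,9) (4,0) (2,9) (4,0) (2,9).
Under Stay/Mid/H/q, Player I's choice at the node after In-D and at the node after Out-c and at the node after Out-a can never be reached regardless of what Player II does, so varying those choices leaves every outcome unchanged.
Holding the reachable choices fixed and varying the unreachable ones freely already gives 2 × 2 × 2 = 8 equivalent strategies.
No other strategy reproduces this row, so those 8 are the full class: Stay/Hi/T/r, Stay/Hi/T/q, Stay/Hi/H/r, Stay/Hi/H/q, Stay/Mid/T/r, Stay/Mid/T/q, Stay/Mid/H/r, Stay/Mid/H/q.

8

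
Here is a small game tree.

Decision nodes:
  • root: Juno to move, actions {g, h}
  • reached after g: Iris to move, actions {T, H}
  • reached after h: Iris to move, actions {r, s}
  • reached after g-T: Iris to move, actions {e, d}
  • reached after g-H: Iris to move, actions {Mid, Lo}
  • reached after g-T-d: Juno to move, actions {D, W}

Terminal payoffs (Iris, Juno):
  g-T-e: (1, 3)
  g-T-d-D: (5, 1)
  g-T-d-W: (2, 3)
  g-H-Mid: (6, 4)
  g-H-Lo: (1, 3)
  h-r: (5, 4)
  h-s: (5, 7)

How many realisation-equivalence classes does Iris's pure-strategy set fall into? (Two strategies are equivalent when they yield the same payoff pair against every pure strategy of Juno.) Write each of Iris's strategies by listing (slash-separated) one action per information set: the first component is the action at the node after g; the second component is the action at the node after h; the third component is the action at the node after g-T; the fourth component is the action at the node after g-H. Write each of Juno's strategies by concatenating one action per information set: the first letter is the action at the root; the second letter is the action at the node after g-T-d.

6

Iris has 16 pure strategies: T/r/e/Mid, T/r/e/Lo, T/r/d/Mid, T/r/d/Lo, T/s/e/Mid, T/s/e/Lo, T/s/d/Mid, T/s/d/Lo, H/r/e/Mid, H/r/e/Lo, H/r/d/Mid, H/r/d/Lo, H/s/e/Mid, H/s/e/Lo, H/s/d/Mid, H/s/d/Lo. Columns: gD, gW, hD, hW.
{T/r/e/Mid, T/r/e/Lo, H/r/e/Lo, H/r/d/Lo} → row (1,3) (1,3) (5,4) (5,4)
{T/r/d/Mid, T/r/d/Lo} → row (5,1) (2,3) (5,4) (5,4)
{T/s/e/Mid, T/s/e/Lo, H/s/e/Lo, H/s/d/Lo} → row (1,3) (1,3) (5,7) (5,7)
{T/s/d/Mid, T/s/d/Lo} → row (5,1) (2,3) (5,7) (5,7)
{H/r/e/Mid, H/r/d/Mid} → row (6,4) (6,4) (5,4) (5,4)
{H/s/e/Mid, H/s/d/Mid} → row (6,4) (6,4) (5,7) (5,7)
That's 6 distinct rows out of 16 strategies.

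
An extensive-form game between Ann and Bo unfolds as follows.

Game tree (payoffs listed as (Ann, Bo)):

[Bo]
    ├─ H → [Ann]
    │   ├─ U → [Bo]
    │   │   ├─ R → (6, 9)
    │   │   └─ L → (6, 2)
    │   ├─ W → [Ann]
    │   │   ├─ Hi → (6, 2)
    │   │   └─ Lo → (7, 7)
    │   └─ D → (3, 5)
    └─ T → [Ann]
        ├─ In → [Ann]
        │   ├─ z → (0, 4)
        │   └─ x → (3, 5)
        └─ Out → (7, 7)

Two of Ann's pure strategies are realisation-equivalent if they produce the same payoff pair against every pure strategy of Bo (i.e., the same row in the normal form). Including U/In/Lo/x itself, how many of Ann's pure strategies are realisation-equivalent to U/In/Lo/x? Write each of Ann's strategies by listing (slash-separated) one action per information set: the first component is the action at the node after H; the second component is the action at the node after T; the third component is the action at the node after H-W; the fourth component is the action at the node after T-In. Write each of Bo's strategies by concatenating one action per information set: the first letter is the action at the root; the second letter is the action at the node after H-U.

Row for U/In/Lo/x (columns HR, HL, TR, TL): (6,9) (6,2) (3,5) (3,5).
Under U/In/Lo/x, Ann's choice at the node after H-W can never be reached regardless of what Bo does, so varying those choices leaves every outcome unchanged.
Holding the reachable choices fixed and varying the unreachable one freely already gives 2 equivalent strategies.
No other strategy reproduces this row, so those 2 are the full class: U/In/Hi/x, U/In/Lo/x.

2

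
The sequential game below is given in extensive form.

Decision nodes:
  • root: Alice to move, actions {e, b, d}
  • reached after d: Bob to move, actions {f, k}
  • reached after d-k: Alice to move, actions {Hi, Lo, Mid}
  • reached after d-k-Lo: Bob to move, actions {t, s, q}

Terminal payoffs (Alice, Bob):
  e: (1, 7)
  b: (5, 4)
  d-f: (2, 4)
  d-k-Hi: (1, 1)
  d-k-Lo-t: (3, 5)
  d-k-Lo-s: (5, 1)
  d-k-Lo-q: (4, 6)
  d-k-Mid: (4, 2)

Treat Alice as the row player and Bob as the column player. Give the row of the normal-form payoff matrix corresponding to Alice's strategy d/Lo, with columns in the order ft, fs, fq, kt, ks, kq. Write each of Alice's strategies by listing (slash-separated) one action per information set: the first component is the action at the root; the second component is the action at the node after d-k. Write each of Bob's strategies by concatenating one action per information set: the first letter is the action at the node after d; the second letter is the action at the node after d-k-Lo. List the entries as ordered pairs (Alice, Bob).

vs ft: Alice plays d → Bob plays f at [d] → (2, 4)
vs fs: Alice plays d → Bob plays f at [d] → (2, 4)
vs fq: Alice plays d → Bob plays f at [d] → (2, 4)
vs kt: Alice plays d → Bob plays k at [d] → Alice plays Lo at [d-k] → Bob plays t at [d-k-Lo] → (3, 5)
vs ks: Alice plays d → Bob plays k at [d] → Alice plays Lo at [d-k] → Bob plays s at [d-k-Lo] → (5, 1)
vs kq: Alice plays d → Bob plays k at [d] → Alice plays Lo at [d-k] → Bob plays q at [d-k-Lo] → (4, 6)

(2,4) (2,4) (2,4) (3,5) (5,1) (4,6)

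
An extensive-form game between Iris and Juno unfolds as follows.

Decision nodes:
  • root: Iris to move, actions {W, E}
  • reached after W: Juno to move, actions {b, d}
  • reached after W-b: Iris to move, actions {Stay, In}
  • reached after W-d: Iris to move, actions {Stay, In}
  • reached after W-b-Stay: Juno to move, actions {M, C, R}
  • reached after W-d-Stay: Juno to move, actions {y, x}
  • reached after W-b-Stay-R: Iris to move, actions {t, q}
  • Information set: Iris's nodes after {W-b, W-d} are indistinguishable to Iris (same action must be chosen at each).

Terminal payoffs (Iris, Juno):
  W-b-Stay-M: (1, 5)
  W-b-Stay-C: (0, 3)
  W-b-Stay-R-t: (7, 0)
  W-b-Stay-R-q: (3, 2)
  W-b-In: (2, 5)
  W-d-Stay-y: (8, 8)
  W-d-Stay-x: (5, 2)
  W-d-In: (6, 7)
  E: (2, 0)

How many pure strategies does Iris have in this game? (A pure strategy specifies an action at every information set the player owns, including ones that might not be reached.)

Iris owns the root with actions {W, E} — two choices.
Iris owns the information set {W-b, W-d} with actions {Stay, In} — two choices.
Iris owns the node after W-b-Stay-R with actions {t, q} — two choices.
A pure strategy fixes one action at each information set independently, so the count is the product 2 × 2 × 2 = 8.

8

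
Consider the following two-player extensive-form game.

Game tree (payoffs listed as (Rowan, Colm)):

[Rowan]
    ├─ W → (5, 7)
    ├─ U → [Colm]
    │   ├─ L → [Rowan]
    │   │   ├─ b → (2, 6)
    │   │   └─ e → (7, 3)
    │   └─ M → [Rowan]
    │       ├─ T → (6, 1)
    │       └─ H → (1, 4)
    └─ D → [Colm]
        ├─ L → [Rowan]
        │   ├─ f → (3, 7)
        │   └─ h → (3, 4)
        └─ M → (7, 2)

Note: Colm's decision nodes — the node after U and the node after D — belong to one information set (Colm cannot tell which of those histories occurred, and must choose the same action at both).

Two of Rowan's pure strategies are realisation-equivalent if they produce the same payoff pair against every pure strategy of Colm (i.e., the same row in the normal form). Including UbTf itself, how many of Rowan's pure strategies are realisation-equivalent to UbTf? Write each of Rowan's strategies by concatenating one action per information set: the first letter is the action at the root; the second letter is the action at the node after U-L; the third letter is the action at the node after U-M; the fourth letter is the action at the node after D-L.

Row for UbTf (columns L, M): (2,6) (6,1).
Under UbTf, Rowan's choice at the node after D-L can never be reached regardless of what Colm does, so varying those choices leaves every outcome unchanged.
Holding the reachable choices fixed and varying the unreachable one freely already gives 2 equivalent strategies.
No other strategy reproduces this row, so those 2 are the full class: UbTf, UbTh.

2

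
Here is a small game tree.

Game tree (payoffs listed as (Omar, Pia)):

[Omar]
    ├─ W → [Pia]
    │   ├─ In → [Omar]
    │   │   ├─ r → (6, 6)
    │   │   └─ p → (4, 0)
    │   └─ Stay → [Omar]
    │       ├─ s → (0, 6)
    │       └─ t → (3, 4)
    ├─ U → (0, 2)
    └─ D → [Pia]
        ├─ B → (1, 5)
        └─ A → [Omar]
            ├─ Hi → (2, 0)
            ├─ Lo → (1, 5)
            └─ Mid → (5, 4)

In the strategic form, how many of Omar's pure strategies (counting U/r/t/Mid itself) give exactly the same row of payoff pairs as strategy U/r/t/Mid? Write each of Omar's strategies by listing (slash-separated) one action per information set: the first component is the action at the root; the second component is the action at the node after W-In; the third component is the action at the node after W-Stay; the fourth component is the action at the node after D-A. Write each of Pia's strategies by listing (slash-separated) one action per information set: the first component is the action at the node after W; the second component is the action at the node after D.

Row for U/r/t/Mid (columns In/B, In/A, Stay/B, Stay/A): (0,2) (0,2) (0,2) (0,2).
Under U/r/t/Mid, Omar's choice at the node after W-In and at the node after W-Stay and at the node after D-A can never be reached regardless of what Pia does, so varying those choices leaves every outcome unchanged.
Holding the reachable choices fixed and varying the unreachable ones freely already gives 2 × 2 × 3 = 12 equivalent strategies.
No other strategy reproduces this row, so those 12 are the full class: U/r/s/Hi, U/r/s/Lo, U/r/s/Mid, U/r/t/Hi, U/r/t/Lo, U/r/t/Mid, U/p/s/Hi, U/p/s/Lo, U/p/s/Mid, U/p/t/Hi, U/p/t/Lo, U/p/t/Mid.

12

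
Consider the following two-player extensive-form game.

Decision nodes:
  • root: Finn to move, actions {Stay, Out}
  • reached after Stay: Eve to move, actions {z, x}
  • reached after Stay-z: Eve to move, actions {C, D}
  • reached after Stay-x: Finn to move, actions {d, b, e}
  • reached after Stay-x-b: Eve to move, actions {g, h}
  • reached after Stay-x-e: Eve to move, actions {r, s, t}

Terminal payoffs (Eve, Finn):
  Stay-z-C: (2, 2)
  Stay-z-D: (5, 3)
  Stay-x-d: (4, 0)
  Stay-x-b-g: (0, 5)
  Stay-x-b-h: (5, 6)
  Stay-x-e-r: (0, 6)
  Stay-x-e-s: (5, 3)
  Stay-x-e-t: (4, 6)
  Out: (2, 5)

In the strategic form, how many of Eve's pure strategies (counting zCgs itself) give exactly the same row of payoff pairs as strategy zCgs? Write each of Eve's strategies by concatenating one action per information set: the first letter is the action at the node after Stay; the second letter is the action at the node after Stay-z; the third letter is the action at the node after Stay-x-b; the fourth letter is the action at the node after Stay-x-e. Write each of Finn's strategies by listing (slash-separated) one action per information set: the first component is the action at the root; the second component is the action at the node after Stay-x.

6

Row for zCgs (columns Stay/d, Stay/b, Stay/e, Out/d, Out/b, Out/e): (2,2) (2,2) (2,2) (2,5) (2,5) (2,5).
Under zCgs, Eve's choice at the node after Stay-x-b and at the node after Stay-x-e can never be reached regardless of what Finn does, so varying those choices leaves every outcome unchanged.
Holding the reachable choices fixed and varying the unreachable ones freely already gives 2 × 3 = 6 equivalent strategies.
No other strategy reproduces this row, so those 6 are the full class: zCgr, zCgs, zCgt, zChr, zChs, zCht.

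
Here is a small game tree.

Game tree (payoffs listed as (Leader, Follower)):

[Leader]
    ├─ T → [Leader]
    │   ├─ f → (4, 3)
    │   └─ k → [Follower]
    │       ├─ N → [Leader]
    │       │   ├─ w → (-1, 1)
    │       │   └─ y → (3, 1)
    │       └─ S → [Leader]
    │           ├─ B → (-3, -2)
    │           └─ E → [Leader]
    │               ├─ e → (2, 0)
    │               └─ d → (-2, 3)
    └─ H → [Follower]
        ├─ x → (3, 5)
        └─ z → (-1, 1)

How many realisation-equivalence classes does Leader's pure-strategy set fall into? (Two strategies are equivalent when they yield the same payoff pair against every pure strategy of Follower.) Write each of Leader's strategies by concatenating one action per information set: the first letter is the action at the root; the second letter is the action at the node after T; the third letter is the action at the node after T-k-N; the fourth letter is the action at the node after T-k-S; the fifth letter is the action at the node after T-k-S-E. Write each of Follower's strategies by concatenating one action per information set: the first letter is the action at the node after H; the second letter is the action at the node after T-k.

Leader has 32 pure strategies: TfwBe, TfwBd, TfwEe, TfwEd, TfyBe, TfyBd, TfyEe, TfyEd, TkwBe, TkwBd, TkwEe, TkwEd, TkyBe, TkyBd, TkyEe, TkyEd, HfwBe, HfwBd, HfwEe, HfwEd, HfyBe, HfyBd, HfyEe, HfyEd, HkwBe, HkwBd, HkwEe, HkwEd, HkyBe, HkyBd, HkyEe, HkyEd. Columns: xN, xS, zN, zS.
{TfwBe, TfwBd, TfwEe, TfwEd, TfyBe, TfyBd, TfyEe, TfyEd} → row (4,3) (4,3) (4,3) (4,3)
{TkwBe, TkwBd} → row (-1,1) (-3,-2) (-1,1) (-3,-2)
{TkwEe} → row (-1,1) (2,0) (-1,1) (2,0)
{TkwEd} → row (-1,1) (-2,3) (-1,1) (-2,3)
{TkyBe, TkyBd} → row (3,1) (-3,-2) (3,1) (-3,-2)
{TkyEe} → row (3,1) (2,0) (3,1) (2,0)
{TkyEd} → row (3,1) (-2,3) (3,1) (-2,3)
{HfwBe, HfwBd, HfwEe, HfwEd, HfyBe, HfyBd, HfyEe, HfyEd, HkwBe, HkwBd, HkwEe, HkwEd, HkyBe, HkyBd, HkyEe, HkyEd} → row (3,5) (3,5) (-1,1) (-1,1)
That's 8 distinct rows out of 32 strategies.

8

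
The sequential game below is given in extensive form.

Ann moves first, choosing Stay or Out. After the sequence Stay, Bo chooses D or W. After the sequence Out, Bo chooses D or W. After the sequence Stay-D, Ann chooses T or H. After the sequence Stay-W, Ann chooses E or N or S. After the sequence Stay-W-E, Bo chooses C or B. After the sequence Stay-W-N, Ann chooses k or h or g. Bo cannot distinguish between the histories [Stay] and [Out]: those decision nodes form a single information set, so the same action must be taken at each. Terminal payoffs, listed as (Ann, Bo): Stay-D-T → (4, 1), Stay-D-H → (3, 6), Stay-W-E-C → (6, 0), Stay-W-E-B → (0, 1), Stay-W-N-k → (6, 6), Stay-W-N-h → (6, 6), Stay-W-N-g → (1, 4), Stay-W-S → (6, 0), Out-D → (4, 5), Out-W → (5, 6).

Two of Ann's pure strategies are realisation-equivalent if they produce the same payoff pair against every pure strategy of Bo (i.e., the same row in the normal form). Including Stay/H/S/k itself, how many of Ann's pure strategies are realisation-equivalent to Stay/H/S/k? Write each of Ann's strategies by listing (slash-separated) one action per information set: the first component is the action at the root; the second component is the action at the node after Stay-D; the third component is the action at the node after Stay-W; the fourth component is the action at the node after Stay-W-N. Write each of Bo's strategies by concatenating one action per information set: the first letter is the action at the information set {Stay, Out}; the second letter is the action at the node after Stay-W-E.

3

Row for Stay/H/S/k (columns DC, DB, WC, WB): (3,6) (3,6) (6,0) (6,0).
Under Stay/H/S/k, Ann's choice at the node after Stay-W-N can never be reached regardless of what Bo does, so varying those choices leaves every outcome unchanged.
Holding the reachable choices fixed and varying the unreachable one freely already gives 3 equivalent strategies.
No other strategy reproduces this row, so those 3 are the full class: Stay/H/S/k, Stay/H/S/h, Stay/H/S/g.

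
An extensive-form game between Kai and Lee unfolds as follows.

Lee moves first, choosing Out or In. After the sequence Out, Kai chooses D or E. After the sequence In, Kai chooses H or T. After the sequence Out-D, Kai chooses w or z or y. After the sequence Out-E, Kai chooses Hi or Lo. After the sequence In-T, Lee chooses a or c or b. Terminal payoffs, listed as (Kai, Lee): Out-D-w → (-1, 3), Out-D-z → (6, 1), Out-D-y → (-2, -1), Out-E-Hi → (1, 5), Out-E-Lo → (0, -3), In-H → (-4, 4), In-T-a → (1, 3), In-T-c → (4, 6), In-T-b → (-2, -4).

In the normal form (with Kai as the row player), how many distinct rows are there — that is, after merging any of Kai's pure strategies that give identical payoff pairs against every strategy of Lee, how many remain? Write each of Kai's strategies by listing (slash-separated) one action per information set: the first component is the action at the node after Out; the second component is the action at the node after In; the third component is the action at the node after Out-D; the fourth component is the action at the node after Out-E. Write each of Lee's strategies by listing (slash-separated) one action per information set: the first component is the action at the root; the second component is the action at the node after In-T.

10

Kai has 24 pure strategies: D/H/w/Hi, D/H/w/Lo, D/H/z/Hi, D/H/z/Lo, D/H/y/Hi, D/H/y/Lo, D/T/w/Hi, D/T/w/Lo, D/T/z/Hi, D/T/z/Lo, D/T/y/Hi, D/T/y/Lo, E/H/w/Hi, E/H/w/Lo, E/H/z/Hi, E/H/z/Lo, E/H/y/Hi, E/H/y/Lo, E/T/w/Hi, E/T/w/Lo, E/T/z/Hi, E/T/z/Lo, E/T/y/Hi, E/T/y/Lo. Columns: Out/a, Out/c, Out/b, In/a, In/c, In/b.
{D/H/w/Hi, D/H/w/Lo} → row (-1,3) (-1,3) (-1,3) (-4,4) (-4,4) (-4,4)
{D/H/z/Hi, D/H/z/Lo} → row (6,1) (6,1) (6,1) (-4,4) (-4,4) (-4,4)
{D/H/y/Hi, D/H/y/Lo} → row (-2,-1) (-2,-1) (-2,-1) (-4,4) (-4,4) (-4,4)
{D/T/w/Hi, D/T/w/Lo} → row (-1,3) (-1,3) (-1,3) (1,3) (4,6) (-2,-4)
{D/T/z/Hi, D/T/z/Lo} → row (6,1) (6,1) (6,1) (1,3) (4,6) (-2,-4)
{D/T/y/Hi, D/T/y/Lo} → row (-2,-1) (-2,-1) (-2,-1) (1,3) (4,6) (-2,-4)
{E/H/w/Hi, E/H/z/Hi, E/H/y/Hi} → row (1,5) (1,5) (1,5) (-4,4) (-4,4) (-4,4)
{E/H/w/Lo, E/H/z/Lo, E/H/y/Lo} → row (0,-3) (0,-3) (0,-3) (-4,4) (-4,4) (-4,4)
{E/T/w/Hi, E/T/z/Hi, E/T/y/Hi} → row (1,5) (1,5) (1,5) (1,3) (4,6) (-2,-4)
{E/T/w/Lo, E/T/z/Lo, E/T/y/Lo} → row (0,-3) (0,-3) (0,-3) (1,3) (4,6) (-2,-4)
That's 10 distinct rows out of 24 strategies.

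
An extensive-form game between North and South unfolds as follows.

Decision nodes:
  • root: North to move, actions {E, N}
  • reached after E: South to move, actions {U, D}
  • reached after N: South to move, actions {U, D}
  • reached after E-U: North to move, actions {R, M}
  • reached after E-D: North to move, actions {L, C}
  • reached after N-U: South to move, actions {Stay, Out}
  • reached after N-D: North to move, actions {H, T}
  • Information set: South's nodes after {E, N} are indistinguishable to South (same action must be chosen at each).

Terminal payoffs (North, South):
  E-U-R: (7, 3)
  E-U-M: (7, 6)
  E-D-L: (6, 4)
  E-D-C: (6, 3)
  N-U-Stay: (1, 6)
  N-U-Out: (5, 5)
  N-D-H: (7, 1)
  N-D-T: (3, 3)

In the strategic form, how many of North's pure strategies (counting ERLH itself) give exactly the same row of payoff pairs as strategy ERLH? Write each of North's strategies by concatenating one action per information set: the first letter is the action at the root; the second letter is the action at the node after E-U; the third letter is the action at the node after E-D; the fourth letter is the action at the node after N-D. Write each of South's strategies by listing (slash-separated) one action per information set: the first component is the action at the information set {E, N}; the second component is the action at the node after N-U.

Row for ERLH (columns U/Stay, U/Out, D/Stay, D/Out): (7,3) (7,3) (6,4) (6,4).
Under ERLH, North's choice at the node after N-D can never be reached regardless of what South does, so varying those choices leaves every outcome unchanged.
Holding the reachable choices fixed and varying the unreachable one freely already gives 2 equivalent strategies.
No other strategy reproduces this row, so those 2 are the full class: ERLH, ERLT.

2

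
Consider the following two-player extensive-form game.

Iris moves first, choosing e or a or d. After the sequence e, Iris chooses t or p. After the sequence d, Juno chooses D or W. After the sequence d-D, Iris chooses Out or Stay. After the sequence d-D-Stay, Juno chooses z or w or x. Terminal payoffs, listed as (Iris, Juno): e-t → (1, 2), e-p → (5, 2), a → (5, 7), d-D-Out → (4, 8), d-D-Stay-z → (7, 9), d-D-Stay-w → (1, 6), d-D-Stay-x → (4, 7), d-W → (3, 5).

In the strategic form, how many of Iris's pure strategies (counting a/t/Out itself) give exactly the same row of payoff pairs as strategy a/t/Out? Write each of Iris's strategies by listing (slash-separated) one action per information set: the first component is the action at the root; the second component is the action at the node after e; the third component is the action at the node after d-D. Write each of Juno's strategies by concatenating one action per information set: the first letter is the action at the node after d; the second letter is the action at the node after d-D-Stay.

Row for a/t/Out (columns Dz, Dw, Dx, Wz, Ww, Wx): (5,7) (5,7) (5,7) (5,7) (5,7) (5,7).
Under a/t/Out, Iris's choice at the node after e and at the node after d-D can never be reached regardless of what Juno does, so varying those choices leaves every outcome unchanged.
Holding the reachable choices fixed and varying the unreachable ones freely already gives 2 × 2 = 4 equivalent strategies.
No other strategy reproduces this row, so those 4 are the full class: a/t/Out, a/t/Stay, a/p/Out, a/p/Stay.

4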